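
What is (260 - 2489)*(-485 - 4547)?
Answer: 11216328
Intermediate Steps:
(260 - 2489)*(-485 - 4547) = -2229*(-5032) = 11216328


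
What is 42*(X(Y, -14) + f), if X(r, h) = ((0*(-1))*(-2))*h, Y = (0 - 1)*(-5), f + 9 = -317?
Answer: -13692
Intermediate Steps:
f = -326 (f = -9 - 317 = -326)
Y = 5 (Y = -1*(-5) = 5)
X(r, h) = 0 (X(r, h) = (0*(-2))*h = 0*h = 0)
42*(X(Y, -14) + f) = 42*(0 - 326) = 42*(-326) = -13692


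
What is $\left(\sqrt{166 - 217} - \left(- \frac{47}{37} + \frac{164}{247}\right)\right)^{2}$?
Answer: $- \frac{4228884690}{83521321} + \frac{11082 i \sqrt{51}}{9139} \approx -50.632 + 8.6597 i$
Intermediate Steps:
$\left(\sqrt{166 - 217} - \left(- \frac{47}{37} + \frac{164}{247}\right)\right)^{2} = \left(\sqrt{-51} - - \frac{5541}{9139}\right)^{2} = \left(i \sqrt{51} + \left(- \frac{164}{247} + \frac{47}{37}\right)\right)^{2} = \left(i \sqrt{51} + \frac{5541}{9139}\right)^{2} = \left(\frac{5541}{9139} + i \sqrt{51}\right)^{2}$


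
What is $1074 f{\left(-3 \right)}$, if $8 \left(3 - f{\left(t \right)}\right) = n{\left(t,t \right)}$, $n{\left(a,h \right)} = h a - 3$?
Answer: $\frac{4833}{2} \approx 2416.5$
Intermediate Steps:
$n{\left(a,h \right)} = -3 + a h$ ($n{\left(a,h \right)} = a h + \left(-4 + 1\right) = a h - 3 = -3 + a h$)
$f{\left(t \right)} = \frac{27}{8} - \frac{t^{2}}{8}$ ($f{\left(t \right)} = 3 - \frac{-3 + t t}{8} = 3 - \frac{-3 + t^{2}}{8} = 3 - \left(- \frac{3}{8} + \frac{t^{2}}{8}\right) = \frac{27}{8} - \frac{t^{2}}{8}$)
$1074 f{\left(-3 \right)} = 1074 \left(\frac{27}{8} - \frac{\left(-3\right)^{2}}{8}\right) = 1074 \left(\frac{27}{8} - \frac{9}{8}\right) = 1074 \cdot \frac{9}{4} = \frac{4833}{2}$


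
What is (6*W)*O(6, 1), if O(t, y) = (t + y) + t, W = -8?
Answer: -624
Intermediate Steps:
O(t, y) = y + 2*t
(6*W)*O(6, 1) = (6*(-8))*(1 + 2*6) = -48*(1 + 12) = -48*13 = -624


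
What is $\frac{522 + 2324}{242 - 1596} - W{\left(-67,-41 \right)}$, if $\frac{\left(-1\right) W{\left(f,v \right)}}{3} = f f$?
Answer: $\frac{9115736}{677} \approx 13465.0$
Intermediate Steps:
$W{\left(f,v \right)} = - 3 f^{2}$ ($W{\left(f,v \right)} = - 3 f f = - 3 f^{2}$)
$\frac{522 + 2324}{242 - 1596} - W{\left(-67,-41 \right)} = \frac{522 + 2324}{242 - 1596} - - 3 \left(-67\right)^{2} = \frac{2846}{-1354} - \left(-3\right) 4489 = 2846 \left(- \frac{1}{1354}\right) - -13467 = - \frac{1423}{677} + 13467 = \frac{9115736}{677}$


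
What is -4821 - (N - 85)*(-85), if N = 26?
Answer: -9836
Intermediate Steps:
-4821 - (N - 85)*(-85) = -4821 - (26 - 85)*(-85) = -4821 - (-59)*(-85) = -4821 - 1*5015 = -4821 - 5015 = -9836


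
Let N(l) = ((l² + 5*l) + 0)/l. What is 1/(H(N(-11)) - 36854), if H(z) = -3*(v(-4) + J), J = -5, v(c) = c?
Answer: -1/36827 ≈ -2.7154e-5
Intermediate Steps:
N(l) = (l² + 5*l)/l
H(z) = 27 (H(z) = -3*(-4 - 5) = -3*(-9) = 27)
1/(H(N(-11)) - 36854) = 1/(27 - 36854) = 1/(-36827) = -1/36827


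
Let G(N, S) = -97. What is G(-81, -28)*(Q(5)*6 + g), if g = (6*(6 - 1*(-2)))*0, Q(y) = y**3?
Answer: -72750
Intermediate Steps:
g = 0 (g = (6*(6 + 2))*0 = (6*8)*0 = 48*0 = 0)
G(-81, -28)*(Q(5)*6 + g) = -97*(5**3*6 + 0) = -97*(125*6 + 0) = -97*(750 + 0) = -97*750 = -72750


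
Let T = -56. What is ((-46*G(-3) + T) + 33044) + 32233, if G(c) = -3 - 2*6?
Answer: 65911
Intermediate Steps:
G(c) = -15 (G(c) = -3 - 12 = -15)
((-46*G(-3) + T) + 33044) + 32233 = ((-46*(-15) - 56) + 33044) + 32233 = ((690 - 56) + 33044) + 32233 = (634 + 33044) + 32233 = 33678 + 32233 = 65911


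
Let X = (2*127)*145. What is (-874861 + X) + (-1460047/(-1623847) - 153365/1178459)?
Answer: -1603685750852006545/1913637111773 ≈ -8.3803e+5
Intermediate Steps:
X = 36830 (X = 254*145 = 36830)
(-874861 + X) + (-1460047/(-1623847) - 153365/1178459) = (-874861 + 36830) + (-1460047/(-1623847) - 153365/1178459) = -838031 + (-1460047*(-1/1623847) - 153365*1/1178459) = -838031 + (1460047/1623847 - 153365/1178459) = -838031 + 1471564232418/1913637111773 = -1603685750852006545/1913637111773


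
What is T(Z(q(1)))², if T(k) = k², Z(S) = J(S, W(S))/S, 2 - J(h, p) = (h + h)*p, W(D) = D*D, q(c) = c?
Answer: 0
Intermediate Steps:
W(D) = D²
J(h, p) = 2 - 2*h*p (J(h, p) = 2 - (h + h)*p = 2 - 2*h*p)
Z(S) = (2 - 2*S³)/S (Z(S) = (2 - 2*S*S²)/S = (2 - 2*S³)/S)
T(Z(q(1)))² = ((2*(1 - 1*1³)/1)²)² = ((2*1*(1 - 1*1))²)² = ((2*1*(1 - 1))²)² = ((2*1*0)²)² = (0²)² = 0² = 0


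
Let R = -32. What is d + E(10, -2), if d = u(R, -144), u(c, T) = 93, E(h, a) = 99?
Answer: 192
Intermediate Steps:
d = 93
d + E(10, -2) = 93 + 99 = 192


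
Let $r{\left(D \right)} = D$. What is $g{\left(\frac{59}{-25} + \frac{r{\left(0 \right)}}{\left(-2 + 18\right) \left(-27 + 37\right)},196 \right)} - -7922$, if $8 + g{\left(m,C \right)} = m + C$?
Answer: $\frac{202691}{25} \approx 8107.6$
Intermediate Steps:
$g{\left(m,C \right)} = -8 + C + m$ ($g{\left(m,C \right)} = -8 + \left(m + C\right) = -8 + \left(C + m\right) = -8 + C + m$)
$g{\left(\frac{59}{-25} + \frac{r{\left(0 \right)}}{\left(-2 + 18\right) \left(-27 + 37\right)},196 \right)} - -7922 = \left(-8 + 196 + \left(\frac{59}{-25} + \frac{0}{\left(-2 + 18\right) \left(-27 + 37\right)}\right)\right) - -7922 = \left(-8 + 196 + \left(59 \left(- \frac{1}{25}\right) + \frac{0}{16 \cdot 10}\right)\right) + 7922 = \left(-8 + 196 - \left(\frac{59}{25} + \frac{0}{160}\right)\right) + 7922 = \left(-8 + 196 + \left(- \frac{59}{25} + 0 \cdot \frac{1}{160}\right)\right) + 7922 = \left(-8 + 196 + \left(- \frac{59}{25} + 0\right)\right) + 7922 = \left(-8 + 196 - \frac{59}{25}\right) + 7922 = \frac{4641}{25} + 7922 = \frac{202691}{25}$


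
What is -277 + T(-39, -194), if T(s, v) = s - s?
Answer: -277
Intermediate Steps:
T(s, v) = 0
-277 + T(-39, -194) = -277 + 0 = -277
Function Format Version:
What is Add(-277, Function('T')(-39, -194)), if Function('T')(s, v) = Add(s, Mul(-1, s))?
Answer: -277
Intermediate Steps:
Function('T')(s, v) = 0
Add(-277, Function('T')(-39, -194)) = Add(-277, 0) = -277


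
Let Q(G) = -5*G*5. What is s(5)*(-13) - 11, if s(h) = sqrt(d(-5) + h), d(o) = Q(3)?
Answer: -11 - 13*I*sqrt(70) ≈ -11.0 - 108.77*I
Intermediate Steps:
Q(G) = -25*G
d(o) = -75 (d(o) = -25*3 = -75)
s(h) = sqrt(-75 + h)
s(5)*(-13) - 11 = sqrt(-75 + 5)*(-13) - 11 = sqrt(-70)*(-13) - 11 = (I*sqrt(70))*(-13) - 11 = -13*I*sqrt(70) - 11 = -11 - 13*I*sqrt(70)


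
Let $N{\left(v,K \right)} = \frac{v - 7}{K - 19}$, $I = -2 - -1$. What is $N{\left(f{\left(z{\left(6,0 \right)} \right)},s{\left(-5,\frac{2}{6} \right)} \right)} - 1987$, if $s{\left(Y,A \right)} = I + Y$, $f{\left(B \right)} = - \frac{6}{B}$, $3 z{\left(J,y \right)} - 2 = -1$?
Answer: $-1986$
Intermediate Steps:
$z{\left(J,y \right)} = \frac{1}{3}$ ($z{\left(J,y \right)} = \frac{2}{3} + \frac{1}{3} \left(-1\right) = \frac{2}{3} - \frac{1}{3} = \frac{1}{3}$)
$I = -1$ ($I = -2 + 1 = -1$)
$s{\left(Y,A \right)} = -1 + Y$
$N{\left(v,K \right)} = \frac{-7 + v}{-19 + K}$
$N{\left(f{\left(z{\left(6,0 \right)} \right)},s{\left(-5,\frac{2}{6} \right)} \right)} - 1987 = \frac{-7 - 6 \frac{1}{\frac{1}{3}}}{-19 - 6} - 1987 = \frac{-7 - 18}{-19 - 6} - 1987 = \frac{-7 - 18}{-25} - 1987 = \left(- \frac{1}{25}\right) \left(-25\right) - 1987 = 1 - 1987 = -1986$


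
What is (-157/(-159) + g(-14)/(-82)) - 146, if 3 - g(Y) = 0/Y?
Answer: -1891151/13038 ≈ -145.05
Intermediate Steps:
g(Y) = 3 (g(Y) = 3 - 0/Y = 3 - 1*0 = 3 + 0 = 3)
(-157/(-159) + g(-14)/(-82)) - 146 = (-157/(-159) + 3/(-82)) - 146 = (-157*(-1/159) + 3*(-1/82)) - 146 = (157/159 - 3/82) - 146 = 12397/13038 - 146 = -1891151/13038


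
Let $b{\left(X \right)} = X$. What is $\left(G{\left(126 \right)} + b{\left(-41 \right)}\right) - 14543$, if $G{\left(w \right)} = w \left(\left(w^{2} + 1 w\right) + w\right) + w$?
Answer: $2017670$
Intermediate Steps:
$G{\left(w \right)} = w + w \left(w^{2} + 2 w\right)$ ($G{\left(w \right)} = w \left(\left(w^{2} + w\right) + w\right) + w = w \left(\left(w + w^{2}\right) + w\right) + w = w \left(w^{2} + 2 w\right) + w = w + w \left(w^{2} + 2 w\right)$)
$\left(G{\left(126 \right)} + b{\left(-41 \right)}\right) - 14543 = \left(126 \left(1 + 126^{2} + 2 \cdot 126\right) - 41\right) - 14543 = \left(126 \left(1 + 15876 + 252\right) - 41\right) - 14543 = \left(126 \cdot 16129 - 41\right) - 14543 = \left(2032254 - 41\right) - 14543 = 2032213 - 14543 = 2017670$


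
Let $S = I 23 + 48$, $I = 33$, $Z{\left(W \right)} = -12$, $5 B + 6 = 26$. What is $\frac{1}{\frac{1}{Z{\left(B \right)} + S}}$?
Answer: $795$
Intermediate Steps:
$B = 4$ ($B = - \frac{6}{5} + \frac{1}{5} \cdot 26 = - \frac{6}{5} + \frac{26}{5} = 4$)
$S = 807$ ($S = 33 \cdot 23 + 48 = 759 + 48 = 807$)
$\frac{1}{\frac{1}{Z{\left(B \right)} + S}} = \frac{1}{\frac{1}{-12 + 807}} = \frac{1}{\frac{1}{795}} = 795$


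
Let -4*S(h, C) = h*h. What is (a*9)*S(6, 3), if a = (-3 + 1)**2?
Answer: -324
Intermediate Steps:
S(h, C) = -h**2/4 (S(h, C) = -h*h/4 = -h**2/4)
a = 4 (a = (-2)**2 = 4)
(a*9)*S(6, 3) = (4*9)*(-1/4*6**2) = 36*(-1/4*36) = 36*(-9) = -324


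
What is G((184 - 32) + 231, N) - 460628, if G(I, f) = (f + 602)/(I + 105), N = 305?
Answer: -224785557/488 ≈ -4.6063e+5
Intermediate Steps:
G(I, f) = (602 + f)/(105 + I)
G((184 - 32) + 231, N) - 460628 = (602 + 305)/(105 + ((184 - 32) + 231)) - 460628 = 907/(105 + (152 + 231)) - 460628 = 907/(105 + 383) - 460628 = 907/488 - 460628 = -224785557/488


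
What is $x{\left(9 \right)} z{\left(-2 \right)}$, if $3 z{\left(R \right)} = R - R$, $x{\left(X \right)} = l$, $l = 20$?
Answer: $0$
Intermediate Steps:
$x{\left(X \right)} = 20$
$z{\left(R \right)} = 0$ ($z{\left(R \right)} = \frac{R - R}{3} = \frac{1}{3} \cdot 0 = 0$)
$x{\left(9 \right)} z{\left(-2 \right)} = 20 \cdot 0 = 0$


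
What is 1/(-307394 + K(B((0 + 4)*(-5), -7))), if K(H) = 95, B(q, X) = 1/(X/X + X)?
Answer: -1/307299 ≈ -3.2542e-6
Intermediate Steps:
B(q, X) = 1/(1 + X)
1/(-307394 + K(B((0 + 4)*(-5), -7))) = 1/(-307394 + 95) = 1/(-307299) = -1/307299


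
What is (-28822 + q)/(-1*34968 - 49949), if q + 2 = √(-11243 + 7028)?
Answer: 28824/84917 - I*√4215/84917 ≈ 0.33944 - 0.00076455*I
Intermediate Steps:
q = -2 + I*√4215 (q = -2 + √(-11243 + 7028) = -2 + √(-4215) = -2 + I*√4215 ≈ -2.0 + 64.923*I)
(-28822 + q)/(-1*34968 - 49949) = (-28822 + (-2 + I*√4215))/(-1*34968 - 49949) = (-28824 + I*√4215)/(-34968 - 49949) = (-28824 + I*√4215)/(-84917) = (-28824 + I*√4215)*(-1/84917) = 28824/84917 - I*√4215/84917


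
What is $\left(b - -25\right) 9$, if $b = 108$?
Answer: $1197$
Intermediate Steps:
$\left(b - -25\right) 9 = \left(108 - -25\right) 9 = \left(108 + \left(-37 + 62\right)\right) 9 = \left(108 + 25\right) 9 = 133 \cdot 9 = 1197$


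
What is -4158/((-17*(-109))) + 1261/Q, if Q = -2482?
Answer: -744517/270538 ≈ -2.7520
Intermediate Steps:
-4158/((-17*(-109))) + 1261/Q = -4158/((-17*(-109))) + 1261/(-2482) = -4158/1853 + 1261*(-1/2482) = -4158*1/1853 - 1261/2482 = -4158/1853 - 1261/2482 = -744517/270538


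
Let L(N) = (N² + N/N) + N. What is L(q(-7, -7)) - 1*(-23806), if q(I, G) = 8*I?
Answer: 26887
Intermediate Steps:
L(N) = 1 + N + N² (L(N) = (N² + 1) + N = (1 + N²) + N = 1 + N + N²)
L(q(-7, -7)) - 1*(-23806) = (1 + 8*(-7) + (8*(-7))²) - 1*(-23806) = (1 - 56 + (-56)²) + 23806 = (1 - 56 + 3136) + 23806 = 3081 + 23806 = 26887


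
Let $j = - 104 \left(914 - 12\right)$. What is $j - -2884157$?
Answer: $2790349$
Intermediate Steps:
$j = -93808$ ($j = \left(-104\right) 902 = -93808$)
$j - -2884157 = -93808 - -2884157 = -93808 + 2884157 = 2790349$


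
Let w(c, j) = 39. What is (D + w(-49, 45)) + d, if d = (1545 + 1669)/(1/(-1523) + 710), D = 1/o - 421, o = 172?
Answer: -70204632703/185988588 ≈ -377.47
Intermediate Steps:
D = -72411/172 (D = 1/172 - 421 = -72411/172 ≈ -420.99)
d = 4894922/1081329 (d = 3214/(-1/1523 + 710) = 3214/(1081329/1523) = 3214*(1523/1081329) = 4894922/1081329 ≈ 4.5268)
(D + w(-49, 45)) + d = (-72411/172 + 39) + 4894922/1081329 = -65703/172 + 4894922/1081329 = -70204632703/185988588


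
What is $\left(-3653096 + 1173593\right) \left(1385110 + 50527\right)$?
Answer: $-3559666248411$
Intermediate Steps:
$\left(-3653096 + 1173593\right) \left(1385110 + 50527\right) = \left(-2479503\right) 1435637 = -3559666248411$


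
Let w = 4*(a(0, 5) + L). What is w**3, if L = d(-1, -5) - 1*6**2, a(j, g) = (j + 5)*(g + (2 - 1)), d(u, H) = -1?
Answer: -21952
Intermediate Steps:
a(j, g) = (1 + g)*(5 + j) (a(j, g) = (5 + j)*(g + 1) = (5 + j)*(1 + g) = (1 + g)*(5 + j))
L = -37 (L = -1 - 1*6**2 = -1 - 1*36 = -1 - 36 = -37)
w = -28 (w = 4*((5 + 0 + 5*5 + 5*0) - 37) = 4*((5 + 0 + 25 + 0) - 37) = 4*(30 - 37) = 4*(-7) = -28)
w**3 = (-28)**3 = -21952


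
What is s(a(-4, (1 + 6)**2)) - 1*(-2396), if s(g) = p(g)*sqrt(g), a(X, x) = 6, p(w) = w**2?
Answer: 2396 + 36*sqrt(6) ≈ 2484.2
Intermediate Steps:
s(g) = g**(5/2) (s(g) = g**2*sqrt(g) = g**(5/2))
s(a(-4, (1 + 6)**2)) - 1*(-2396) = 6**(5/2) - 1*(-2396) = 36*sqrt(6) + 2396 = 2396 + 36*sqrt(6)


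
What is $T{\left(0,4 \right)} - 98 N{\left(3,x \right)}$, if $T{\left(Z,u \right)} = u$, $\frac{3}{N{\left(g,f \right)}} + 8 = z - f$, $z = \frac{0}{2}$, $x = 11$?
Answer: $\frac{370}{19} \approx 19.474$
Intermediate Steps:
$z = 0$ ($z = 0 \cdot \frac{1}{2} = 0$)
$N{\left(g,f \right)} = \frac{3}{-8 - f}$ ($N{\left(g,f \right)} = \frac{3}{-8 + \left(0 - f\right)} = \frac{3}{-8 - f}$)
$T{\left(0,4 \right)} - 98 N{\left(3,x \right)} = 4 - 98 \left(- \frac{3}{8 + 11}\right) = 4 - 98 \left(- \frac{3}{19}\right) = 4 - 98 \left(\left(-3\right) \frac{1}{19}\right) = 4 - - \frac{294}{19} = 4 + \frac{294}{19} = \frac{370}{19}$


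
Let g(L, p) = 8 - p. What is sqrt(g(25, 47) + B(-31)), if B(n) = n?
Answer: I*sqrt(70) ≈ 8.3666*I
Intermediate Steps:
sqrt(g(25, 47) + B(-31)) = sqrt((8 - 1*47) - 31) = sqrt((8 - 47) - 31) = sqrt(-39 - 31) = sqrt(-70) = I*sqrt(70)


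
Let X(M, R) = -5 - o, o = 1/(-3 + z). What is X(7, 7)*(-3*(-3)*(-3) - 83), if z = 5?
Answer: 605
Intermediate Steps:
o = 1/2 (o = 1/(-3 + 5) = 1/2 ≈ 0.50000)
X(M, R) = -11/2 (X(M, R) = -5 - 1*1/2 = -5 - 1/2 = -11/2)
X(7, 7)*(-3*(-3)*(-3) - 83) = -11*(-3*(-3)*(-3) - 83)/2 = -11*(9*(-3) - 83)/2 = -11*(-27 - 83)/2 = -11/2*(-110) = 605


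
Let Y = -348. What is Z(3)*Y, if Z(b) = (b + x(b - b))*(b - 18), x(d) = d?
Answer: 15660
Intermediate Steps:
Z(b) = b*(-18 + b) (Z(b) = (b + (b - b))*(b - 18) = (b + 0)*(-18 + b) = b*(-18 + b))
Z(3)*Y = (3*(-18 + 3))*(-348) = (3*(-15))*(-348) = -45*(-348) = 15660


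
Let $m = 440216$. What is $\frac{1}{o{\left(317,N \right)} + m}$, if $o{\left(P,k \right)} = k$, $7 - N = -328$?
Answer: $\frac{1}{440551} \approx 2.2699 \cdot 10^{-6}$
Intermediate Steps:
$N = 335$ ($N = 7 - -328 = 7 + 328 = 335$)
$\frac{1}{o{\left(317,N \right)} + m} = \frac{1}{335 + 440216} = \frac{1}{440551}$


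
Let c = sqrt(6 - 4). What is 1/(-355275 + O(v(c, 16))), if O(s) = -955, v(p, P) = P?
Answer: -1/356230 ≈ -2.8072e-6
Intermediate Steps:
c = sqrt(2) ≈ 1.4142
1/(-355275 + O(v(c, 16))) = 1/(-355275 - 955) = 1/(-356230) = -1/356230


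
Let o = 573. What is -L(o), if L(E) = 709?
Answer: -709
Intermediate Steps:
-L(o) = -1*709 = -709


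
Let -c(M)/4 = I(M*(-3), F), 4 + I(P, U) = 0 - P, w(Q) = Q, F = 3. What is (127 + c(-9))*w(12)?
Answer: 3012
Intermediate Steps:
I(P, U) = -4 - P (I(P, U) = -4 + (0 - P) = -4 - P)
c(M) = 16 - 12*M (c(M) = -4*(-4 - M*(-3)) = -4*(-4 - (-3)*M) = -4*(-4 + 3*M) = 16 - 12*M)
(127 + c(-9))*w(12) = (127 + (16 - 12*(-9)))*12 = (127 + (16 + 108))*12 = (127 + 124)*12 = 251*12 = 3012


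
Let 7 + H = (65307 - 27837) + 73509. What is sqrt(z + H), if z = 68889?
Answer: sqrt(179861) ≈ 424.10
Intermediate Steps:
H = 110972 (H = -7 + ((65307 - 27837) + 73509) = -7 + (37470 + 73509) = -7 + 110979 = 110972)
sqrt(z + H) = sqrt(68889 + 110972) = sqrt(179861)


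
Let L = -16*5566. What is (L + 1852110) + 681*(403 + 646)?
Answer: 2477423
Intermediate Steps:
L = -89056
(L + 1852110) + 681*(403 + 646) = (-89056 + 1852110) + 681*(403 + 646) = 1763054 + 681*1049 = 1763054 + 714369 = 2477423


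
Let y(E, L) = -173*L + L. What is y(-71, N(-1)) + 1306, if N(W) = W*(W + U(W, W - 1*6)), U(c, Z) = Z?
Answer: -70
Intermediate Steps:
N(W) = W*(-6 + 2*W) (N(W) = W*(W + (W - 1*6)) = W*(W + (W - 6)) = W*(W + (-6 + W)) = W*(-6 + 2*W))
y(E, L) = -172*L
y(-71, N(-1)) + 1306 = -344*(-1)*(-3 - 1) + 1306 = -344*(-1)*(-4) + 1306 = -172*8 + 1306 = -1376 + 1306 = -70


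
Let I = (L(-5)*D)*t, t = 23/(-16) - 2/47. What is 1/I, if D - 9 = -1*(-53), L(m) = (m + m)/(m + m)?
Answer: -376/34503 ≈ -0.010898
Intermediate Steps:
L(m) = 1 (L(m) = (2*m)/((2*m)) = (2*m)*(1/(2*m)) = 1)
D = 62 (D = 9 - 1*(-53) = 9 + 53 = 62)
t = -1113/752 (t = 23*(-1/16) - 2*1/47 = -23/16 - 2/47 = -1113/752 ≈ -1.4801)
I = -34503/376 (I = (1*62)*(-1113/752) = 62*(-1113/752) = -34503/376 ≈ -91.763)
1/I = 1/(-34503/376) = -376/34503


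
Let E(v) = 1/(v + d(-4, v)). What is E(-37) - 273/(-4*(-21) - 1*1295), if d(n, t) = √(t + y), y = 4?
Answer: 48277/242546 - I*√33/1402 ≈ 0.19904 - 0.0040974*I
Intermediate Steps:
d(n, t) = √(4 + t) (d(n, t) = √(t + 4) = √(4 + t))
E(v) = 1/(v + √(4 + v))
E(-37) - 273/(-4*(-21) - 1*1295) = 1/(-37 + √(4 - 37)) - 273/(-4*(-21) - 1*1295) = 1/(-37 + √(-33)) - 273/(84 - 1295) = 1/(-37 + I*√33) - 273/(-1211) = 1/(-37 + I*√33) - 273*(-1)/1211 = 1/(-37 + I*√33) - 1*(-39/173) = 1/(-37 + I*√33) + 39/173 = 39/173 + 1/(-37 + I*√33)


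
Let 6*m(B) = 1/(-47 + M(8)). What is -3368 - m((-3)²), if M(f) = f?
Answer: -788111/234 ≈ -3368.0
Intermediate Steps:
m(B) = -1/234 (m(B) = 1/(6*(-47 + 8)) = (⅙)/(-39) = (⅙)*(-1/39) = -1/234)
-3368 - m((-3)²) = -3368 - 1*(-1/234) = -3368 + 1/234 = -788111/234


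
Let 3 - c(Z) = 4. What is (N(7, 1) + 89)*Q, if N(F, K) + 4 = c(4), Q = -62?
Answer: -5208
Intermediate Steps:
c(Z) = -1 (c(Z) = 3 - 1*4 = 3 - 4 = -1)
N(F, K) = -5 (N(F, K) = -4 - 1 = -5)
(N(7, 1) + 89)*Q = (-5 + 89)*(-62) = 84*(-62) = -5208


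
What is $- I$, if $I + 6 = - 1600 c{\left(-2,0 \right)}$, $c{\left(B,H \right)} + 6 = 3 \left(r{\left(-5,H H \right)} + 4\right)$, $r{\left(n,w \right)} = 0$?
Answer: $9606$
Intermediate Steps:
$c{\left(B,H \right)} = 6$ ($c{\left(B,H \right)} = -6 + 3 \left(0 + 4\right) = -6 + 3 \cdot 4 = -6 + 12 = 6$)
$I = -9606$ ($I = -6 - 9600 = -9606$)
$- I = \left(-1\right) \left(-9606\right) = 9606$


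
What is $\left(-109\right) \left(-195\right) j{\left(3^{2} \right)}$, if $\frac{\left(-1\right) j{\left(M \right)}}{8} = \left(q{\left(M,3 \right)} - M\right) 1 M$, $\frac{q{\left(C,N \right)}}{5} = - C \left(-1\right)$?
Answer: $-55092960$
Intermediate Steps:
$q{\left(C,N \right)} = 5 C$ ($q{\left(C,N \right)} = 5 - C \left(-1\right) = 5 C$)
$j{\left(M \right)} = - 32 M^{2}$ ($j{\left(M \right)} = - 8 \left(5 M - M\right) 1 M = - 8 \cdot 4 M 1 M = - 8 \cdot 4 M M = - 8 \cdot 4 M^{2} = - 32 M^{2}$)
$\left(-109\right) \left(-195\right) j{\left(3^{2} \right)} = \left(-109\right) \left(-195\right) \left(- 32 \left(3^{2}\right)^{2}\right) = 21255 \left(- 32 \cdot 9^{2}\right) = 21255 \left(\left(-32\right) 81\right) = 21255 \left(-2592\right) = -55092960$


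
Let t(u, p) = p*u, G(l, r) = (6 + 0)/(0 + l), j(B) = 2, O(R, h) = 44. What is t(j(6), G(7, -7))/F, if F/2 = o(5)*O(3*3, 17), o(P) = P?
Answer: 3/770 ≈ 0.0038961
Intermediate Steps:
G(l, r) = 6/l
F = 440 (F = 2*(5*44) = 2*220 = 440)
t(j(6), G(7, -7))/F = ((6/7)*2)/440 = ((6*(1/7))*2)*(1/440) = ((6/7)*2)*(1/440) = (12/7)*(1/440) = 3/770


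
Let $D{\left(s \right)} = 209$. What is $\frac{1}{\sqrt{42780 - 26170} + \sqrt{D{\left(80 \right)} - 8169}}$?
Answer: $\frac{1}{\sqrt{16610} + 2 i \sqrt{1990}} \approx 0.0052454 - 0.0036312 i$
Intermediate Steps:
$\frac{1}{\sqrt{42780 - 26170} + \sqrt{D{\left(80 \right)} - 8169}} = \frac{1}{\sqrt{42780 - 26170} + \sqrt{209 - 8169}} = \frac{1}{\sqrt{16610} + \sqrt{-7960}} = \frac{1}{\sqrt{16610} + 2 i \sqrt{1990}}$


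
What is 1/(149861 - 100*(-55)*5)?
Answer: 1/177361 ≈ 5.6382e-6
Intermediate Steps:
1/(149861 - 100*(-55)*5) = 1/(149861 + 5500*5) = 1/(149861 + 27500) = 1/177361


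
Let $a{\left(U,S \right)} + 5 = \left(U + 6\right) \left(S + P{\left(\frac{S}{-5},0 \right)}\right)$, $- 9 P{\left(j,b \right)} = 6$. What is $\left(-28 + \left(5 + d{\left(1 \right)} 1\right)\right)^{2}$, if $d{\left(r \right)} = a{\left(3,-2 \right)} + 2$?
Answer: $2500$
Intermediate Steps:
$P{\left(j,b \right)} = - \frac{2}{3}$ ($P{\left(j,b \right)} = \left(- \frac{1}{9}\right) 6 = - \frac{2}{3}$)
$a{\left(U,S \right)} = -5 + \left(6 + U\right) \left(- \frac{2}{3} + S\right)$ ($a{\left(U,S \right)} = -5 + \left(U + 6\right) \left(S - \frac{2}{3}\right) = -5 + \left(6 + U\right) \left(- \frac{2}{3} + S\right)$)
$d{\left(r \right)} = -27$ ($d{\left(r \right)} = \left(-9 + 6 \left(-2\right) - 2 - 6\right) + 2 = \left(-9 - 12 - 2 - 6\right) + 2 = -29 + 2 = -27$)
$\left(-28 + \left(5 + d{\left(1 \right)} 1\right)\right)^{2} = \left(-28 + \left(5 - 27\right)\right)^{2} = \left(-28 - 22\right)^{2} = \left(-50\right)^{2} = 2500$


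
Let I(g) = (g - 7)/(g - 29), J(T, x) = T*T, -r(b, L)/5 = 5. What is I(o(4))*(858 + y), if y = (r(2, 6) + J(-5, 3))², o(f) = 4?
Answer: 2574/25 ≈ 102.96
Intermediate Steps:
r(b, L) = -25 (r(b, L) = -5*5 = -25)
J(T, x) = T²
I(g) = (-7 + g)/(-29 + g)
y = 0 (y = (-25 + (-5)²)² = (-25 + 25)² = 0² = 0)
I(o(4))*(858 + y) = ((-7 + 4)/(-29 + 4))*(858 + 0) = (-3/(-25))*858 = -1/25*(-3)*858 = (3/25)*858 = 2574/25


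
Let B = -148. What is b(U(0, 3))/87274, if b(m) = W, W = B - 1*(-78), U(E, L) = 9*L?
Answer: -35/43637 ≈ -0.00080207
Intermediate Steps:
W = -70 (W = -148 - 1*(-78) = -148 + 78 = -70)
b(m) = -70
b(U(0, 3))/87274 = -70/87274 = -70*1/87274 = -35/43637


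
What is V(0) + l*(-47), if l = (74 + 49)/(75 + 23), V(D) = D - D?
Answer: -5781/98 ≈ -58.990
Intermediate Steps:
V(D) = 0
l = 123/98 ≈ 1.2551
V(0) + l*(-47) = 0 + (123/98)*(-47) = 0 - 5781/98 = -5781/98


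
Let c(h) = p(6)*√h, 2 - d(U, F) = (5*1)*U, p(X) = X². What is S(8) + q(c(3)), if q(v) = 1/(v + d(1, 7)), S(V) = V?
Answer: 10345/1293 + 4*√3/431 ≈ 8.0168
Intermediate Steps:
d(U, F) = 2 - 5*U (d(U, F) = 2 - 5*1*U = 2 - 5*U)
c(h) = 36*√h (c(h) = 6²*√h = 36*√h)
q(v) = 1/(-3 + v) (q(v) = 1/(v + (2 - 5*1)) = 1/(v + (2 - 5)) = 1/(v - 3) = 1/(-3 + v))
S(8) + q(c(3)) = 8 + 1/(-3 + 36*√3)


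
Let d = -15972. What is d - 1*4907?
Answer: -20879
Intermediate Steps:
d - 1*4907 = -15972 - 1*4907 = -15972 - 4907 = -20879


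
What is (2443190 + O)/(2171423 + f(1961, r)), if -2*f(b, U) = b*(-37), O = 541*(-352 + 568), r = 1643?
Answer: 5120092/4415403 ≈ 1.1596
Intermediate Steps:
O = 116856 (O = 541*216 = 116856)
f(b, U) = 37*b/2 (f(b, U) = -b*(-37)/2 = -(-37)*b/2 = 37*b/2)
(2443190 + O)/(2171423 + f(1961, r)) = (2443190 + 116856)/(2171423 + (37/2)*1961) = 2560046/(2171423 + 72557/2) = 2560046/(4415403/2) = 2560046*(2/4415403) = 5120092/4415403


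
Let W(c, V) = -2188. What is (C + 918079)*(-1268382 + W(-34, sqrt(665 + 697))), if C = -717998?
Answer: -254216916170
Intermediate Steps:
(C + 918079)*(-1268382 + W(-34, sqrt(665 + 697))) = (-717998 + 918079)*(-1268382 - 2188) = 200081*(-1270570) = -254216916170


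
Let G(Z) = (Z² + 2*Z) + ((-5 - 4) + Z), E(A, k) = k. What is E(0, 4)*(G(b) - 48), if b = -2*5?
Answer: 52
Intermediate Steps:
b = -10
G(Z) = -9 + Z² + 3*Z (G(Z) = (Z² + 2*Z) + (-9 + Z) = -9 + Z² + 3*Z)
E(0, 4)*(G(b) - 48) = 4*((-9 + (-10)² + 3*(-10)) - 48) = 4*((-9 + 100 - 30) - 48) = 4*(61 - 48) = 4*13 = 52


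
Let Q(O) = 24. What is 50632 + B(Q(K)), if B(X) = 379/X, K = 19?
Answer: 1215547/24 ≈ 50648.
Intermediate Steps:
50632 + B(Q(K)) = 50632 + 379/24 = 1215547/24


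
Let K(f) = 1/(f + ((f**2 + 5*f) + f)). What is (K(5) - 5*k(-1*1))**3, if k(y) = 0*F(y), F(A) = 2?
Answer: 1/216000 ≈ 4.6296e-6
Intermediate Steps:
k(y) = 0 (k(y) = 0*2 = 0)
K(f) = 1/(f**2 + 7*f) (K(f) = 1/(f + (f**2 + 6*f)) = 1/(f**2 + 7*f))
(K(5) - 5*k(-1*1))**3 = (1/(5*(7 + 5)) - 5*0)**3 = ((1/5)/12 + 0)**3 = ((1/5)*(1/12) + 0)**3 = (1/60 + 0)**3 = (1/60)**3 = 1/216000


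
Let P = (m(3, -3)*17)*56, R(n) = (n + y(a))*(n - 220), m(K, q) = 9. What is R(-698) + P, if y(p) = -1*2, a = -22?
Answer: 651168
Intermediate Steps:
y(p) = -2
R(n) = (-220 + n)*(-2 + n) (R(n) = (n - 2)*(n - 220) = (-2 + n)*(-220 + n) = (-220 + n)*(-2 + n))
P = 8568 (P = (9*17)*56 = 153*56 = 8568)
R(-698) + P = (440 + (-698)**2 - 222*(-698)) + 8568 = (440 + 487204 + 154956) + 8568 = 642600 + 8568 = 651168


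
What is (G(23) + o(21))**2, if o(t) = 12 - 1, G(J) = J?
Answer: 1156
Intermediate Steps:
o(t) = 11
(G(23) + o(21))**2 = (23 + 11)**2 = 34**2 = 1156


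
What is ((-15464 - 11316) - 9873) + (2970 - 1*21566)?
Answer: -55249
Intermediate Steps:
((-15464 - 11316) - 9873) + (2970 - 1*21566) = (-26780 - 9873) + (2970 - 21566) = -36653 - 18596 = -55249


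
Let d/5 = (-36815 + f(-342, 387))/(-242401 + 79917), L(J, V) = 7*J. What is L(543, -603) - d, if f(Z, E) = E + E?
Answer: 617421479/162484 ≈ 3799.9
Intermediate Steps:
f(Z, E) = 2*E
d = 180205/162484 (d = 5*((-36815 + 2*387)/(-242401 + 79917)) = 5*((-36815 + 774)/(-162484)) = 5*(-36041*(-1/162484)) = 5*(36041/162484) = 180205/162484 ≈ 1.1091)
L(543, -603) - d = 7*543 - 1*180205/162484 = 3801 - 180205/162484 = 617421479/162484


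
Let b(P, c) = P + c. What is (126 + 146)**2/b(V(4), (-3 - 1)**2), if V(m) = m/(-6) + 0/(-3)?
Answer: 110976/23 ≈ 4825.0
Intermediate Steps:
V(m) = -m/6 (V(m) = m*(-1/6) + 0*(-1/3) = -m/6 + 0 = -m/6)
(126 + 146)**2/b(V(4), (-3 - 1)**2) = (126 + 146)**2/(-1/6*4 + (-3 - 1)**2) = 272**2/(-2/3 + (-4)**2) = 73984/(-2/3 + 16) = 73984/(46/3) = 73984*(3/46) = 110976/23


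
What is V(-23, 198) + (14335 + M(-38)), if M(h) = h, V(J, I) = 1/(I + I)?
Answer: 5661613/396 ≈ 14297.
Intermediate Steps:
V(J, I) = 1/(2*I)
V(-23, 198) + (14335 + M(-38)) = (½)/198 + (14335 - 38) = (½)*(1/198) + 14297 = 1/396 + 14297 = 5661613/396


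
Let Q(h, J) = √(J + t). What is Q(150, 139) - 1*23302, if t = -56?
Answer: -23302 + √83 ≈ -23293.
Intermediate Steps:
Q(h, J) = √(-56 + J) (Q(h, J) = √(J - 56) = √(-56 + J))
Q(150, 139) - 1*23302 = √(-56 + 139) - 1*23302 = √83 - 23302 = -23302 + √83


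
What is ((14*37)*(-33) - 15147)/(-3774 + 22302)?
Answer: -10747/6176 ≈ -1.7401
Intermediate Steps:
((14*37)*(-33) - 15147)/(-3774 + 22302) = (518*(-33) - 15147)/18528 = (-17094 - 15147)*(1/18528) = -32241*1/18528 = -10747/6176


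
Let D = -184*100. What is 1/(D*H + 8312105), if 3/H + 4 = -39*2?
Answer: 41/340823905 ≈ 1.2030e-7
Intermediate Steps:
D = -18400
H = -3/82 (H = 3/(-4 - 39*2) = 3/(-4 - 78) = 3/(-82) = 3*(-1/82) = -3/82 ≈ -0.036585)
1/(D*H + 8312105) = 1/(-18400*(-3/82) + 8312105) = 1/(27600/41 + 8312105) = 1/(340823905/41) = 41/340823905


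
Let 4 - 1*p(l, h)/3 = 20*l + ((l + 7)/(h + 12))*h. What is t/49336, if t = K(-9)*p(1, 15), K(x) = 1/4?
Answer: -23/74004 ≈ -0.00031079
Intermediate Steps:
p(l, h) = 12 - 60*l - 3*h*(7 + l)/(12 + h) (p(l, h) = 12 - 3*(20*l + ((l + 7)/(h + 12))*h) = 12 - 3*(20*l + ((7 + l)/(12 + h))*h) = 12 - 3*(20*l + h*(7 + l)/(12 + h)) = 12 + (-60*l - 3*h*(7 + l)/(12 + h)) = 12 - 60*l - 3*h*(7 + l)/(12 + h))
K(x) = ¼
t = -46/3 (t = (9*(16 - 1*15 - 80*1 - 7*15*1)/(12 + 15))/4 = (9*(16 - 15 - 80 - 105)/27)/4 = (9*(1/27)*(-184))/4 = (¼)*(-184/3) = -46/3 ≈ -15.333)
t/49336 = -46/3/49336 = -46/3*1/49336 = -23/74004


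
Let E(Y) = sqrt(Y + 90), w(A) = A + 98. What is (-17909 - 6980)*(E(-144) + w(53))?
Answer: -3758239 - 74667*I*sqrt(6) ≈ -3.7582e+6 - 1.829e+5*I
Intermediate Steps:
w(A) = 98 + A
E(Y) = sqrt(90 + Y)
(-17909 - 6980)*(E(-144) + w(53)) = (-17909 - 6980)*(sqrt(90 - 144) + (98 + 53)) = -24889*(sqrt(-54) + 151) = -24889*(3*I*sqrt(6) + 151) = -24889*(151 + 3*I*sqrt(6)) = -3758239 - 74667*I*sqrt(6)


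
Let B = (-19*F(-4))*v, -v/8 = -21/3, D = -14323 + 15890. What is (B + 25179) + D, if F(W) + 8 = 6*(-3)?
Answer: 54410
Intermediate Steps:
D = 1567
F(W) = -26 (F(W) = -8 + 6*(-3) = -8 - 18 = -26)
v = 56 (v = -(-168)/3 = -8*(-7) = 56)
B = 27664 (B = -19*(-26)*56 = 494*56 = 27664)
(B + 25179) + D = (27664 + 25179) + 1567 = 52843 + 1567 = 54410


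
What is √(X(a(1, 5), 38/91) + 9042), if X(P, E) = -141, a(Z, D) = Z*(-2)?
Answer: 3*√989 ≈ 94.345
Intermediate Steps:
a(Z, D) = -2*Z
√(X(a(1, 5), 38/91) + 9042) = √(-141 + 9042) = √8901 = 3*√989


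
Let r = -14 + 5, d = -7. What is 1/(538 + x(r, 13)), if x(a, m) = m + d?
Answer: 1/544 ≈ 0.0018382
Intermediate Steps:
r = -9
x(a, m) = -7 + m (x(a, m) = m - 7 = -7 + m)
1/(538 + x(r, 13)) = 1/(538 + (-7 + 13)) = 1/(538 + 6) = 1/544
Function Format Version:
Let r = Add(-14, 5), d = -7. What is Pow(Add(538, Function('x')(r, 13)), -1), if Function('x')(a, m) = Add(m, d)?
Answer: Rational(1, 544) ≈ 0.0018382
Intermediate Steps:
r = -9
Function('x')(a, m) = Add(-7, m) (Function('x')(a, m) = Add(m, -7) = Add(-7, m))
Pow(Add(538, Function('x')(r, 13)), -1) = Pow(Add(538, Add(-7, 13)), -1) = Pow(Add(538, 6), -1) = Pow(544, -1) = Rational(1, 544)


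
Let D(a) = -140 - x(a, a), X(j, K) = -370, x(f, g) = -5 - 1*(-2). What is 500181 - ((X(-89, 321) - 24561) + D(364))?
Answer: 525249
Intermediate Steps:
x(f, g) = -3 (x(f, g) = -5 + 2 = -3)
D(a) = -137 (D(a) = -140 - 1*(-3) = -140 + 3 = -137)
500181 - ((X(-89, 321) - 24561) + D(364)) = 500181 - ((-370 - 24561) - 137) = 500181 - (-24931 - 137) = 500181 - 1*(-25068) = 500181 + 25068 = 525249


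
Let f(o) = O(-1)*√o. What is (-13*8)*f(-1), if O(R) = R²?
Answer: -104*I ≈ -104.0*I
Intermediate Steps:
f(o) = √o (f(o) = (-1)²*√o = 1*√o = √o)
(-13*8)*f(-1) = (-13*8)*√(-1) = -104*I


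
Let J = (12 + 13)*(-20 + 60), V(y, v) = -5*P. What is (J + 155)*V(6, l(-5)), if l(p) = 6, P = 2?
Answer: -11550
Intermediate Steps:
V(y, v) = -10 (V(y, v) = -5*2 = -10)
J = 1000 (J = 25*40 = 1000)
(J + 155)*V(6, l(-5)) = (1000 + 155)*(-10) = 1155*(-10) = -11550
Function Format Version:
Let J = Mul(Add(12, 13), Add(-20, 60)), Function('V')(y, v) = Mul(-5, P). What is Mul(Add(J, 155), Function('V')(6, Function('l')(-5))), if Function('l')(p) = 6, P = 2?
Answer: -11550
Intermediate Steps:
Function('V')(y, v) = -10 (Function('V')(y, v) = Mul(-5, 2) = -10)
J = 1000 (J = Mul(25, 40) = 1000)
Mul(Add(J, 155), Function('V')(6, Function('l')(-5))) = Mul(Add(1000, 155), -10) = Mul(1155, -10) = -11550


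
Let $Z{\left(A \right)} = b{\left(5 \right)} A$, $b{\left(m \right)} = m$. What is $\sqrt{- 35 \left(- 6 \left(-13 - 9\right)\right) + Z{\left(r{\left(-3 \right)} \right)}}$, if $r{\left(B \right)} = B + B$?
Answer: $5 i \sqrt{186} \approx 68.191 i$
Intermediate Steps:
$r{\left(B \right)} = 2 B$
$Z{\left(A \right)} = 5 A$
$\sqrt{- 35 \left(- 6 \left(-13 - 9\right)\right) + Z{\left(r{\left(-3 \right)} \right)}} = \sqrt{- 35 \left(- 6 \left(-13 - 9\right)\right) + 5 \cdot 2 \left(-3\right)} = \sqrt{- 35 \left(- 6 \left(-13 - 9\right)\right) + 5 \left(-6\right)} = \sqrt{- 35 \left(\left(-6\right) \left(-22\right)\right) - 30} = \sqrt{\left(-35\right) 132 - 30} = \sqrt{-4620 - 30} = \sqrt{-4650} = 5 i \sqrt{186}$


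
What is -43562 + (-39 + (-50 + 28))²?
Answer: -39841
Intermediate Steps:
-43562 + (-39 + (-50 + 28))² = -43562 + (-39 - 22)² = -43562 + (-61)² = -43562 + 3721 = -39841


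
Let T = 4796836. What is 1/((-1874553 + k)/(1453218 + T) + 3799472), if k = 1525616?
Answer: 6250054/23746904822551 ≈ 2.6319e-7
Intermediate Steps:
1/((-1874553 + k)/(1453218 + T) + 3799472) = 1/((-1874553 + 1525616)/(1453218 + 4796836) + 3799472) = 1/(-348937/6250054 + 3799472) = 1/(23746904822551/6250054) = 6250054/23746904822551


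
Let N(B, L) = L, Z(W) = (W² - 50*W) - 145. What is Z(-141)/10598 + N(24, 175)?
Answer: 940718/5299 ≈ 177.53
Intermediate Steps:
Z(W) = -145 + W² - 50*W
Z(-141)/10598 + N(24, 175) = (-145 + (-141)² - 50*(-141))/10598 + 175 = (-145 + 19881 + 7050)*(1/10598) + 175 = 26786*(1/10598) + 175 = 13393/5299 + 175 = 940718/5299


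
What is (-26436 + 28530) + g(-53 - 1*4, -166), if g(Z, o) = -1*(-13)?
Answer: 2107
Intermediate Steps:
g(Z, o) = 13
(-26436 + 28530) + g(-53 - 1*4, -166) = (-26436 + 28530) + 13 = 2094 + 13 = 2107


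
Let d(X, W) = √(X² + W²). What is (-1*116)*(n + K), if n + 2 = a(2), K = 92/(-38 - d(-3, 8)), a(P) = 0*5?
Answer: 723608/1371 - 10672*√73/1371 ≈ 461.29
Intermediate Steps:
d(X, W) = √(W² + X²)
a(P) = 0
K = 92/(-38 - √73) (K = 92/(-38 - √(8² + (-3)²)) = 92/(-38 - √(64 + 9)) = 92/(-38 - √73) ≈ -1.9766)
n = -2 (n = -2 + 0 = -2)
(-1*116)*(n + K) = (-1*116)*(-2 + (-3496/1371 + 92*√73/1371)) = -116*(-6238/1371 + 92*√73/1371) = 723608/1371 - 10672*√73/1371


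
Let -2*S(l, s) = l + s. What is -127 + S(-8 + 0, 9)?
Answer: -255/2 ≈ -127.50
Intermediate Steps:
S(l, s) = -l/2 - s/2 (S(l, s) = -(l + s)/2 = -l/2 - s/2)
-127 + S(-8 + 0, 9) = -127 + (-(-8 + 0)/2 - ½*9) = -127 + (-½*(-8) - 9/2) = -127 + (4 - 9/2) = -127 - ½ = -255/2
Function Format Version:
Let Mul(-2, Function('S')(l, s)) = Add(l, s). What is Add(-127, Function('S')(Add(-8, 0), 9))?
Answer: Rational(-255, 2) ≈ -127.50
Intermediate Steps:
Function('S')(l, s) = Add(Mul(Rational(-1, 2), l), Mul(Rational(-1, 2), s)) (Function('S')(l, s) = Mul(Rational(-1, 2), Add(l, s)) = Add(Mul(Rational(-1, 2), l), Mul(Rational(-1, 2), s)))
Add(-127, Function('S')(Add(-8, 0), 9)) = Add(-127, Add(Mul(Rational(-1, 2), Add(-8, 0)), Mul(Rational(-1, 2), 9))) = Add(-127, Add(Mul(Rational(-1, 2), -8), Rational(-9, 2))) = Add(-127, Add(4, Rational(-9, 2))) = Add(-127, Rational(-1, 2)) = Rational(-255, 2)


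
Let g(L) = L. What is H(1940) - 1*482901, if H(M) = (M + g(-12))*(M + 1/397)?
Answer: 1293197271/397 ≈ 3.2574e+6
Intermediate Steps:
H(M) = (-12 + M)*(1/397 + M) (H(M) = (M - 12)*(M + 1/397) = (-12 + M)*(M + 1/397) = (-12 + M)*(1/397 + M))
H(1940) - 1*482901 = (-12/397 + 1940² - 4763/397*1940) - 1*482901 = (-12/397 + 3763600 - 9240220/397) - 482901 = 1484908968/397 - 482901 = 1293197271/397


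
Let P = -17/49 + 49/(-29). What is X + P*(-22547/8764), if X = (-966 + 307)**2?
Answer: 386317587213/889546 ≈ 4.3429e+5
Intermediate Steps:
X = 434281 (X = (-659)**2 = 434281)
P = -2894/1421 (P = -17*1/49 + 49*(-1/29) = -17/49 - 49/29 = -2894/1421 ≈ -2.0366)
X + P*(-22547/8764) = 434281 - (-9321574)/(203*8764) = 434281 - 2894/1421*(-3221/1252) = 434281 + 4660787/889546 = 386317587213/889546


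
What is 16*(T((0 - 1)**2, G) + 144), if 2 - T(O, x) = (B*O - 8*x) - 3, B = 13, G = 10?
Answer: 3456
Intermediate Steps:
T(O, x) = 5 - 13*O + 8*x (T(O, x) = 2 - ((13*O - 8*x) - 3) = 2 - ((-8*x + 13*O) - 3) = 2 - (-3 - 8*x + 13*O) = 2 + (3 - 13*O + 8*x) = 5 - 13*O + 8*x)
16*(T((0 - 1)**2, G) + 144) = 16*((5 - 13*(0 - 1)**2 + 8*10) + 144) = 16*((5 - 13*(-1)**2 + 80) + 144) = 16*((5 - 13*1 + 80) + 144) = 16*((5 - 13 + 80) + 144) = 16*(72 + 144) = 16*216 = 3456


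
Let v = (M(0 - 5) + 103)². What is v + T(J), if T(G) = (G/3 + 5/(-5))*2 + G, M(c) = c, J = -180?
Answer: 9302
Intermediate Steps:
v = 9604 (v = ((0 - 5) + 103)² = (-5 + 103)² = 98² = 9604)
T(G) = -2 + 5*G/3 (T(G) = (G*(⅓) + 5*(-⅕))*2 + G = (G/3 - 1)*2 + G = (-1 + G/3)*2 + G = (-2 + 2*G/3) + G = -2 + 5*G/3)
v + T(J) = 9604 + (-2 + (5/3)*(-180)) = 9604 + (-2 - 300) = 9604 - 302 = 9302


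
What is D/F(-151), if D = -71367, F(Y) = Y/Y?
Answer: -71367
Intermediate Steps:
F(Y) = 1
D/F(-151) = -71367/1 = -71367*1 = -71367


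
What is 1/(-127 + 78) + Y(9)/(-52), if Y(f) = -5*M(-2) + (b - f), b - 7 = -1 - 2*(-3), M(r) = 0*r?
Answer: -199/2548 ≈ -0.078100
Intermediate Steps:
M(r) = 0
b = 12 (b = 7 + (-1 - 2*(-3)) = 7 + (-1 + 6) = 7 + 5 = 12)
Y(f) = 12 - f (Y(f) = -5*0 + (12 - f) = 0 + (12 - f) = 12 - f)
1/(-127 + 78) + Y(9)/(-52) = 1/(-127 + 78) + (12 - 1*9)/(-52) = 1/(-49) - (12 - 9)/52 = -1/49 - 1/52*3 = -1/49 - 3/52 = -199/2548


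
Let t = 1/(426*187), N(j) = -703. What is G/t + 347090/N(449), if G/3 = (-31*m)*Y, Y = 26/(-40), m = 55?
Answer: 372387171527/1406 ≈ 2.6486e+8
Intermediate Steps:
Y = -13/20 (Y = 26*(-1/40) = -13/20 ≈ -0.65000)
G = 13299/4 (G = 3*(-31*55*(-13/20)) = 3*(-1705*(-13/20)) = 3*(4433/4) = 13299/4 ≈ 3324.8)
t = 1/79662 ≈ 1.2553e-5
G/t + 347090/N(449) = 13299/(4*(1/79662)) + 347090/(-703) = (13299/4)*79662 + 347090*(-1/703) = 529712469/2 - 347090/703 = 372387171527/1406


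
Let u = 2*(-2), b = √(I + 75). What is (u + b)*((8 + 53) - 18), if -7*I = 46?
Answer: -172 + 43*√3353/7 ≈ 183.70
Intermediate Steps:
I = -46/7 (I = -⅐*46 = -46/7 ≈ -6.5714)
b = √3353/7 (b = √(-46/7 + 75) = √(479/7) = √3353/7 ≈ 8.2722)
u = -4
(u + b)*((8 + 53) - 18) = (-4 + √3353/7)*((8 + 53) - 18) = (-4 + √3353/7)*(61 - 18) = (-4 + √3353/7)*43 = -172 + 43*√3353/7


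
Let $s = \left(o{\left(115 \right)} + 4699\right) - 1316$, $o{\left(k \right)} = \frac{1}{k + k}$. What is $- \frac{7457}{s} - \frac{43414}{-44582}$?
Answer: $- \frac{21341495673}{17344426481} \approx -1.2305$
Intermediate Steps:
$o{\left(k \right)} = \frac{1}{2 k}$
$s = \frac{778091}{230}$ ($s = \left(\frac{1}{2 \cdot 115} + 4699\right) - 1316 = \left(\frac{1}{2} \cdot \frac{1}{115} + 4699\right) - 1316 = \left(\frac{1}{230} + 4699\right) - 1316 = \frac{1080771}{230} - 1316 = \frac{778091}{230} \approx 3383.0$)
$- \frac{7457}{s} - \frac{43414}{-44582} = - \frac{7457}{\frac{778091}{230}} - \frac{43414}{-44582} = \left(-7457\right) \frac{230}{778091} - - \frac{21707}{22291} = - \frac{1715110}{778091} + \frac{21707}{22291} = - \frac{21341495673}{17344426481}$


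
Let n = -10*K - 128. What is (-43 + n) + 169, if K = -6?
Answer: 58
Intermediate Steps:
n = -68 (n = -10*(-6) - 128 = 60 - 128 = -68)
(-43 + n) + 169 = (-43 - 68) + 169 = -111 + 169 = 58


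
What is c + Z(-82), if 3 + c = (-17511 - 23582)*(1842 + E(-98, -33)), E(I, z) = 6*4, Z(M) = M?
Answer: -76679623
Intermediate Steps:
E(I, z) = 24
c = -76679541 (c = -3 + (-17511 - 23582)*(1842 + 24) = -3 - 41093*1866 = -3 - 76679538 = -76679541)
c + Z(-82) = -76679541 - 82 = -76679623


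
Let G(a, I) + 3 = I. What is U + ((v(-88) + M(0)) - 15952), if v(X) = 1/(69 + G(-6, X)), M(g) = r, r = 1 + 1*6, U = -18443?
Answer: -756537/22 ≈ -34388.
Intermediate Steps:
G(a, I) = -3 + I
r = 7 (r = 1 + 6 = 7)
M(g) = 7
v(X) = 1/(66 + X) (v(X) = 1/(69 + (-3 + X)) = 1/(66 + X))
U + ((v(-88) + M(0)) - 15952) = -18443 + ((1/(66 - 88) + 7) - 15952) = -18443 + ((1/(-22) + 7) - 15952) = -18443 + ((-1/22 + 7) - 15952) = -18443 + (153/22 - 15952) = -18443 - 350791/22 = -756537/22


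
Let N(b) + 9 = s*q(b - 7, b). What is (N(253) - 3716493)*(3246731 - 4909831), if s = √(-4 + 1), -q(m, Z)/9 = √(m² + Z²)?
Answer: 6180914476200 + 74839500*I*√14943 ≈ 6.1809e+12 + 9.1485e+9*I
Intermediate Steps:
q(m, Z) = -9*√(Z² + m²) (q(m, Z) = -9*√(m² + Z²) = -9*√(Z² + m²))
s = I*√3 (s = √(-3) = I*√3 ≈ 1.732*I)
N(b) = -9 - 9*I*√3*√(b² + (-7 + b)²) (N(b) = -9 + (I*√3)*(-9*√(b² + (b - 7)²)) = -9 + (I*√3)*(-9*√(b² + (-7 + b)²)) = -9 - 9*I*√3*√(b² + (-7 + b)²))
(N(253) - 3716493)*(3246731 - 4909831) = ((-9 - 9*I*√3*√(253² + (-7 + 253)²)) - 3716493)*(3246731 - 4909831) = ((-9 - 9*I*√3*√(64009 + 246²)) - 3716493)*(-1663100) = ((-9 - 9*I*√3*√(64009 + 60516)) - 3716493)*(-1663100) = ((-9 - 9*I*√3*√124525) - 3716493)*(-1663100) = ((-9 - 9*I*√3*5*√4981) - 3716493)*(-1663100) = ((-9 - 45*I*√14943) - 3716493)*(-1663100) = (-3716502 - 45*I*√14943)*(-1663100) = 6180914476200 + 74839500*I*√14943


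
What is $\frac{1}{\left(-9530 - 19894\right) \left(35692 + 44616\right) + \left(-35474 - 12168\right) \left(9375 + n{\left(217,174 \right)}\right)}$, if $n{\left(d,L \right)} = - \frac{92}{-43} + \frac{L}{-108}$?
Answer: $- \frac{387}{1087335137143} \approx -3.5592 \cdot 10^{-10}$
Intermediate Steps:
$n{\left(d,L \right)} = \frac{92}{43} - \frac{L}{108}$ ($n{\left(d,L \right)} = \left(-92\right) \left(- \frac{1}{43}\right) + L \left(- \frac{1}{108}\right) = \frac{92}{43} - \frac{L}{108}$)
$\frac{1}{\left(-9530 - 19894\right) \left(35692 + 44616\right) + \left(-35474 - 12168\right) \left(9375 + n{\left(217,174 \right)}\right)} = \frac{1}{\left(-9530 - 19894\right) \left(35692 + 44616\right) + \left(-35474 - 12168\right) \left(9375 + \left(\frac{92}{43} - \frac{29}{18}\right)\right)} = \frac{1}{\left(-29424\right) 80308 - 47642 \left(9375 + \left(\frac{92}{43} - \frac{29}{18}\right)\right)} = \frac{1}{-2362982592 - 47642 \left(9375 + \frac{409}{774}\right)} = \frac{1}{-2362982592 - \frac{172860874039}{387}} = \frac{1}{- \frac{1087335137143}{387}} = - \frac{387}{1087335137143}$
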